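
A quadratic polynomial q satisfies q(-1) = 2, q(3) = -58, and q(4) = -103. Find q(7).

Using the Lagrange interpolation formula with nodes -1, 3, 4:
  L_0(n) = (n - 3)(n - 4) / 20
  L_1(n) = (n + 1)(n - 4) / -4
  L_2(n) = (n + 1)(n - 3) / 5
Then q(n) = 2·L_0(n) - 58·L_1(n) - 103·L_2(n).
Expanding and collecting terms gives q(n) = -6n^2 - 3n + 5.
Evaluating at n = 7: q(7) = -310.

-310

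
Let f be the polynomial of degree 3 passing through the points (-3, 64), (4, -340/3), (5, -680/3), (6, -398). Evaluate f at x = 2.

Using the Lagrange interpolation formula with nodes -3, 4, 5, 6:
  L_0(x) = (x - 4)(x - 5)(x - 6) / -504
  L_1(x) = (x + 3)(x - 5)(x - 6) / 14
  L_2(x) = (x + 3)(x - 4)(x - 6) / -8
  L_3(x) = (x + 3)(x - 4)(x - 5) / 18
Then f(x) = 64·L_0(x) - 340/3·L_1(x) - 680/3·L_2(x) - 398·L_3(x).
Expanding and collecting terms gives f(x) = -2x^3 + x^2 - (1/3)x.
Evaluating at x = 2: f(2) = -38/3.

-38/3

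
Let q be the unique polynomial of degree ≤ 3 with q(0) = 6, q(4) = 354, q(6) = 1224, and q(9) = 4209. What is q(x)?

q(x) = 6x^3 - 2x^2 - x + 6

Using the Lagrange interpolation formula with nodes 0, 4, 6, 9:
  L_0(x) = (x - 4)(x - 6)(x - 9) / -216
  L_1(x) = x(x - 6)(x - 9) / 40
  L_2(x) = x(x - 4)(x - 9) / -36
  L_3(x) = x(x - 4)(x - 6) / 135
Then q(x) = 6·L_0(x) + 354·L_1(x) + 1224·L_2(x) + 4209·L_3(x).
Expanding and collecting terms gives q(x) = 6x^3 - 2x^2 - x + 6.
Check: q(6) = 1224. ✓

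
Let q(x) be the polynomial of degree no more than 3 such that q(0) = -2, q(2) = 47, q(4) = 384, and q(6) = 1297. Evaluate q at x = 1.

9/2

Using the Lagrange interpolation formula with nodes 0, 2, 4, 6:
  L_0(x) = (x - 2)(x - 4)(x - 6) / -48
  L_1(x) = x(x - 4)(x - 6) / 16
  L_2(x) = x(x - 2)(x - 6) / -16
  L_3(x) = x(x - 2)(x - 4) / 48
Then q(x) = -2·L_0(x) + 47·L_1(x) + 384·L_2(x) + 1297·L_3(x).
Expanding and collecting terms gives q(x) = 6x³ + (1/2)x - 2.
Evaluating at x = 1: q(1) = 9/2.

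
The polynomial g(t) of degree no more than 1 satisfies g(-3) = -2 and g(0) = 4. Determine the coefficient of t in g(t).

Write g(t) = at + b. Substituting each data point gives a linear system:
  -3a + b = -2
  b = 4
Solving the system yields a = 2, b = 4.
So g(t) = 2t + 4.
The leading coefficient is 2.

2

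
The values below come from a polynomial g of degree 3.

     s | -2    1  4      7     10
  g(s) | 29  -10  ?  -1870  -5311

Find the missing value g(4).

-373

On equispaced nodes a degree-3 polynomial has vanishing fourth forward difference, so
  g(-2) - 4·g(1) + 6·g(4) - 4·g(7) + g(10) = 0.
Substituting the known values and solving for g(4):
  6·g(4) = -2238
  g(4) = -373.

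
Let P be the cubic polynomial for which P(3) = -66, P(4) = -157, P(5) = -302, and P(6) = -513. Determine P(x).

Write P(x) = ax^3 + bx^2 + cx + d. Substituting each data point gives a linear system:
  27a + 9b + 3c + d = -66
  64a + 16b + 4c + d = -157
  125a + 25b + 5c + d = -302
  216a + 36b + 6c + d = -513
Solving the system yields a = -2, b = -3, c = 4, d = 3.
So P(x) = -2x^3 - 3x^2 + 4x + 3.
Check: P(6) = -513. ✓

P(x) = -2x^3 - 3x^2 + 4x + 3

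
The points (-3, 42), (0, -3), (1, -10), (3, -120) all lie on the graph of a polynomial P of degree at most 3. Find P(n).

Write P(n) = an^3 + bn^2 + cn + d. Substituting each data point gives a linear system:
  -27a + 9b - 3c + d = 42
  d = -3
  a + b + c + d = -10
  27a + 9b + 3c + d = -120
Solving the system yields a = -3, b = -4, c = 0, d = -3.
So P(n) = -3n³ - 4n² - 3.
Check: P(1) = -10. ✓

P(n) = -3n^3 - 4n^2 - 3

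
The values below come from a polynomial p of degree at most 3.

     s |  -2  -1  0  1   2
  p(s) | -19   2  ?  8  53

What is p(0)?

1

On equispaced nodes a degree-3 polynomial has vanishing fourth forward difference, so
  p(-2) - 4·p(-1) + 6·p(0) - 4·p(1) + p(2) = 0.
Substituting the known values and solving for p(0):
  6·p(0) = 6
  p(0) = 1.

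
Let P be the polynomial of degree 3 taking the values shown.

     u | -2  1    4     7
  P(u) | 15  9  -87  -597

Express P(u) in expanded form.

P(u) = -2u^3 + u^2 + 5u + 5

Write P(u) = au^3 + bu^2 + cu + d. Substituting each data point gives a linear system:
  -8a + 4b - 2c + d = 15
  a + b + c + d = 9
  64a + 16b + 4c + d = -87
  343a + 49b + 7c + d = -597
Solving the system yields a = -2, b = 1, c = 5, d = 5.
So P(u) = -2u^3 + u^2 + 5u + 5.
Check: P(7) = -597. ✓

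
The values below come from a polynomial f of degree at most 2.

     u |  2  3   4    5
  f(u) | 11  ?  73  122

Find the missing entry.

36

The 3 known points determine the degree-2 polynomial uniquely.
Write f(u) = au^2 + bu + c. Substituting each data point gives a linear system:
  4a + 2b + c = 11
  16a + 4b + c = 73
  25a + 5b + c = 122
Solving the system yields a = 6, b = -5, c = -3.
So f(u) = 6u^2 - 5u - 3.
Then f(3) = 36.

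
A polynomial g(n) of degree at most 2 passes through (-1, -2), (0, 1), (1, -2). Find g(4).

Using the Lagrange interpolation formula with nodes -1, 0, 1:
  L_0(n) = n(n - 1) / 2
  L_1(n) = (n + 1)(n - 1) / -1
  L_2(n) = (n + 1)n / 2
Then g(n) = -2·L_0(n) + 1·L_1(n) - 2·L_2(n).
Expanding and collecting terms gives g(n) = -3n^2 + 1.
Evaluating at n = 4: g(4) = -47.

-47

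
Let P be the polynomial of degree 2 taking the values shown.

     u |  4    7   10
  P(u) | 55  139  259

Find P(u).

Write P(u) = au^2 + bu + c. Substituting each data point gives a linear system:
  16a + 4b + c = 55
  49a + 7b + c = 139
  100a + 10b + c = 259
Solving the system yields a = 2, b = 6, c = -1.
So P(u) = 2u^2 + 6u - 1.
Check: P(4) = 55. ✓

P(u) = 2u^2 + 6u - 1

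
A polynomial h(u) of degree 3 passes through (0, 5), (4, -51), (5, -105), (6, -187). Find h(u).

Write h(u) = au^3 + bu^2 + cu + d. Substituting each data point gives a linear system:
  d = 5
  64a + 16b + 4c + d = -51
  125a + 25b + 5c + d = -105
  216a + 36b + 6c + d = -187
Solving the system yields a = -1, b = 1, c = -2, d = 5.
So h(u) = -u^3 + u^2 - 2u + 5.
Check: h(0) = 5. ✓

h(u) = -u^3 + u^2 - 2u + 5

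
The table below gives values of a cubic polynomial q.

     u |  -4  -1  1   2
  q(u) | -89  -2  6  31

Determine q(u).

q(u) = 2u^3 + 3u^2 + 2u - 1

Write q(u) = au^3 + bu^2 + cu + d. Substituting each data point gives a linear system:
  -64a + 16b - 4c + d = -89
  -a + b - c + d = -2
  a + b + c + d = 6
  8a + 4b + 2c + d = 31
Solving the system yields a = 2, b = 3, c = 2, d = -1.
So q(u) = 2u^3 + 3u^2 + 2u - 1.
Check: q(-4) = -89. ✓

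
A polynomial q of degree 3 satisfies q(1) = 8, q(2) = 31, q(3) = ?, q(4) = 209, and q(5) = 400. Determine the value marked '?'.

The 4 known points determine the degree-3 polynomial uniquely.
Write q(s) = as^3 + bs^2 + cs + d. Substituting each data point gives a linear system:
  a + b + c + d = 8
  8a + 4b + 2c + d = 31
  64a + 16b + 4c + d = 209
  125a + 25b + 5c + d = 400
Solving the system yields a = 3, b = 1, c = -1, d = 5.
So q(s) = 3s^3 + s^2 - s + 5.
Then q(3) = 92.

92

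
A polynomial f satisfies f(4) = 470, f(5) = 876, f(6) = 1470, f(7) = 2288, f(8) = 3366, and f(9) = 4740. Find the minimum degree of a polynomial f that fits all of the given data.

Forward differences of the values at u = 4, 5, 6, 7, 8, 9:
  f  : 470  876  1470  2288  3366  4740
  Δ  : 406  594  818  1078  1374
  Δ^2: 188  224  260  296
  Δ^3: 36  36  36
  Δ^4: 0  0
  Δ^5: 0
The third differences are constant (36) and nonzero, while all higher differences vanish, so the minimal degree is 3.

3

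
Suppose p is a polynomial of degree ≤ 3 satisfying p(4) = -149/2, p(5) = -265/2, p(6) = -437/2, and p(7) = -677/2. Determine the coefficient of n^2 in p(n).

1

Write p(n) = an^3 + bn^2 + cn + d. Substituting each data point gives a linear system:
  64a + 16b + 4c + d = -149/2
  125a + 25b + 5c + d = -265/2
  216a + 36b + 6c + d = -437/2
  343a + 49b + 7c + d = -677/2
Solving the system yields a = -1, b = 1, c = -6, d = -5/2.
So p(n) = -n^3 + n^2 - 6n - 5/2.
The coefficient of n^2 is 1.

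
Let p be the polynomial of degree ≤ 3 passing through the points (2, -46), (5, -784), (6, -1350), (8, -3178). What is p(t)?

p(t) = -6t^3 - 2t^2 + 2t + 6

Using the Lagrange interpolation formula with nodes 2, 5, 6, 8:
  L_0(t) = (t - 5)(t - 6)(t - 8) / -72
  L_1(t) = (t - 2)(t - 6)(t - 8) / 9
  L_2(t) = (t - 2)(t - 5)(t - 8) / -8
  L_3(t) = (t - 2)(t - 5)(t - 6) / 36
Then p(t) = -46·L_0(t) - 784·L_1(t) - 1350·L_2(t) - 3178·L_3(t).
Expanding and collecting terms gives p(t) = -6t³ - 2t² + 2t + 6.
Check: p(6) = -1350. ✓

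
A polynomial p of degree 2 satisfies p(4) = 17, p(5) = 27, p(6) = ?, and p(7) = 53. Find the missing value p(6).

On equispaced nodes a degree-2 polynomial has vanishing third forward difference, so
  - p(4) + 3·p(5) - 3·p(6) + p(7) = 0.
Substituting the known values and solving for p(6):
  -3·p(6) = -117
  p(6) = 39.

39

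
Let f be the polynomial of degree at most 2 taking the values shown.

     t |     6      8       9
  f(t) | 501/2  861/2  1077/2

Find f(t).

Write f(t) = at^2 + bt + c. Substituting each data point gives a linear system:
  36a + 6b + c = 501/2
  64a + 8b + c = 861/2
  81a + 9b + c = 1077/2
Solving the system yields a = 6, b = 6, c = -3/2.
So f(t) = 6t^2 + 6t - 3/2.
Check: f(6) = 501/2. ✓

f(t) = 6t^2 + 6t - 3/2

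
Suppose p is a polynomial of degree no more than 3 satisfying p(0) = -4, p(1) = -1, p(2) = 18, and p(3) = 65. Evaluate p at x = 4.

Forward differences of the values at x = 0, 1, 2, 3:
  p  : -4  -1  18  65
  Δ  : 3  19  47
  Δ^2: 16  28
  Δ^3: 12
The third differences are constant, confirming degree 3.
Interpolating (Newton forward form) and evaluating at x = 4 gives p(4) = 152.

152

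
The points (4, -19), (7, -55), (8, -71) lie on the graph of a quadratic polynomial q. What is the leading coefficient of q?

Write q(x) = ax^2 + bx + c. Substituting each data point gives a linear system:
  16a + 4b + c = -19
  49a + 7b + c = -55
  64a + 8b + c = -71
Solving the system yields a = -1, b = -1, c = 1.
So q(x) = -x^2 - x + 1.
The leading coefficient is -1.

-1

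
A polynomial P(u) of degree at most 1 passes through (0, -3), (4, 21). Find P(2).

9

Using the Lagrange interpolation formula with nodes 0, 4:
  L_0(u) = (u - 4) / -4
  L_1(u) = u / 4
Then P(u) = -3·L_0(u) + 21·L_1(u).
Expanding and collecting terms gives P(u) = 6u - 3.
Evaluating at u = 2: P(2) = 9.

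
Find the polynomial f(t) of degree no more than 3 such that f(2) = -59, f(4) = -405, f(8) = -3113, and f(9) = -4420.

f(t) = -6t^3 - 5t - 1

Using the Lagrange interpolation formula with nodes 2, 4, 8, 9:
  L_0(t) = (t - 4)(t - 8)(t - 9) / -84
  L_1(t) = (t - 2)(t - 8)(t - 9) / 40
  L_2(t) = (t - 2)(t - 4)(t - 9) / -24
  L_3(t) = (t - 2)(t - 4)(t - 8) / 35
Then f(t) = -59·L_0(t) - 405·L_1(t) - 3113·L_2(t) - 4420·L_3(t).
Expanding and collecting terms gives f(t) = -6t³ - 5t - 1.
Check: f(9) = -4420. ✓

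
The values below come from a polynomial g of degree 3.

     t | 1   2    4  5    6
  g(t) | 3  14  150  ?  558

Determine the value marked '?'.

311

The 4 known points determine the degree-3 polynomial uniquely.
Write g(t) = at^3 + bt^2 + ct + d. Substituting each data point gives a linear system:
  a + b + c + d = 3
  8a + 4b + 2c + d = 14
  64a + 16b + 4c + d = 150
  216a + 36b + 6c + d = 558
Solving the system yields a = 3, b = -2, c = -4, d = 6.
So g(t) = 3t^3 - 2t^2 - 4t + 6.
Then g(5) = 311.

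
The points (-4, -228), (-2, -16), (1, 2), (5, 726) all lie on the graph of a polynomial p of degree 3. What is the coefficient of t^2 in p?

Write p(t) = at^3 + bt^2 + ct + d. Substituting each data point gives a linear system:
  -64a + 16b - 4c + d = -228
  -8a + 4b - 2c + d = -16
  a + b + c + d = 2
  125a + 25b + 5c + d = 726
Solving the system yields a = 5, b = 5, c = -4, d = -4.
So p(t) = 5t^3 + 5t^2 - 4t - 4.
The coefficient of t^2 is 5.

5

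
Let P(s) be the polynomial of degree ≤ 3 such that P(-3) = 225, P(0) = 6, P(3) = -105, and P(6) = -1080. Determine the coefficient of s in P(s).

-1

Write P(s) = as^3 + bs^2 + cs + d. Substituting each data point gives a linear system:
  -27a + 9b - 3c + d = 225
  d = 6
  27a + 9b + 3c + d = -105
  216a + 36b + 6c + d = -1080
Solving the system yields a = -6, b = 6, c = -1, d = 6.
So P(s) = -6s^3 + 6s^2 - s + 6.
The coefficient of s is -1.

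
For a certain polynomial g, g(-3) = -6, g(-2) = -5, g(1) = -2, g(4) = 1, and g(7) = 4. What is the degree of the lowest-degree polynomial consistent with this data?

1

Divided differences on the nodes -3, -2, 1, 4, 7:
  order 0: -6  -5  -2  1  4
  order 1: 1  1  1  1
  order 2: 0  0  0
  order 3: 0  0
  order 4: 0
The order-1 divided differences are all 1 (nonzero) and every higher order vanishes, so the data lies on a polynomial of degree exactly 1.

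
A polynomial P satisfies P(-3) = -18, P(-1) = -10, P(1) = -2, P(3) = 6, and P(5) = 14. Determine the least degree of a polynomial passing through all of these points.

1

Forward differences of the values at x = -3, -1, 1, 3, 5:
  P  : -18  -10  -2  6  14
  Δ  : 8  8  8  8
  Δ^2: 0  0  0
  Δ^3: 0  0
  Δ^4: 0
The first differences are constant (8) and nonzero, while all higher differences vanish, so the minimal degree is 1.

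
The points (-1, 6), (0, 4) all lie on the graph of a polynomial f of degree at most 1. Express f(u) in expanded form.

f(u) = -2u + 4

Using the Lagrange interpolation formula with nodes -1, 0:
  L_0(u) = u / -1
  L_1(u) = (u + 1) / 1
Then f(u) = 6·L_0(u) + 4·L_1(u).
Expanding and collecting terms gives f(u) = -2u + 4.
Check: f(-1) = 6. ✓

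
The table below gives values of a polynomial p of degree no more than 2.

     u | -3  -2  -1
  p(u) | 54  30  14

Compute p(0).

Write p(u) = au^2 + bu + c. Substituting each data point gives a linear system:
  9a - 3b + c = 54
  4a - 2b + c = 30
  a - b + c = 14
Solving the system yields a = 4, b = -4, c = 6.
So p(u) = 4u^2 - 4u + 6.
Then p(0) = 6.

6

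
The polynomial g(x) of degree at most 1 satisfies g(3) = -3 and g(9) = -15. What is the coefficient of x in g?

-2

Write g(x) = ax + b. Substituting each data point gives a linear system:
  3a + b = -3
  9a + b = -15
Solving the system yields a = -2, b = 3.
So g(x) = -2x + 3.
The leading coefficient is -2.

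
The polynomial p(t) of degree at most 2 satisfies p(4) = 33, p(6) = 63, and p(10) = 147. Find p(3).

Write p(t) = at^2 + bt + c. Substituting each data point gives a linear system:
  16a + 4b + c = 33
  36a + 6b + c = 63
  100a + 10b + c = 147
Solving the system yields a = 1, b = 5, c = -3.
So p(t) = t² + 5t - 3.
Then p(3) = 21.

21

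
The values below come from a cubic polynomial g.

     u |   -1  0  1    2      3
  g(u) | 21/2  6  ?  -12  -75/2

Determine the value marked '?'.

1/2

On equispaced nodes a degree-3 polynomial has vanishing fourth forward difference, so
  g(-1) - 4·g(0) + 6·g(1) - 4·g(2) + g(3) = 0.
Substituting the known values and solving for g(1):
  6·g(1) = 3
  g(1) = 1/2.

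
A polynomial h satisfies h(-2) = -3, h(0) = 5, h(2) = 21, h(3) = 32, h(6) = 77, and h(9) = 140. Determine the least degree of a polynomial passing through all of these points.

Divided differences on the nodes -2, 0, 2, 3, 6, 9:
  order 0: -3  5  21  32  77  140
  order 1: 4  8  11  15  21
  order 2: 1  1  1  1
  order 3: 0  0  0
  order 4: 0  0
  order 5: 0
The order-2 divided differences are all 1 (nonzero) and every higher order vanishes, so the data lies on a polynomial of degree exactly 2.

2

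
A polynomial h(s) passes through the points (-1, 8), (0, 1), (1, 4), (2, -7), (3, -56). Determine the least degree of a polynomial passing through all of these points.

3

Forward differences of the values at s = -1, 0, 1, 2, 3:
  h  : 8  1  4  -7  -56
  Δ  : -7  3  -11  -49
  Δ^2: 10  -14  -38
  Δ^3: -24  -24
  Δ^4: 0
The third differences are constant (-24) and nonzero, while all higher differences vanish, so the minimal degree is 3.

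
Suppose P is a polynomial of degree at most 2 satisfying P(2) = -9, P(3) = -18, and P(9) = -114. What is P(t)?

Write P(t) = at^2 + bt + c. Substituting each data point gives a linear system:
  4a + 2b + c = -9
  9a + 3b + c = -18
  81a + 9b + c = -114
Solving the system yields a = -1, b = -4, c = 3.
So P(t) = -t^2 - 4t + 3.
Check: P(3) = -18. ✓

P(t) = -t^2 - 4t + 3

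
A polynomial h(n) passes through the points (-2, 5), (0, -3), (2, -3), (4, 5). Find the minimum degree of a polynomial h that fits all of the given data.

2

Forward differences of the values at n = -2, 0, 2, 4:
  h  : 5  -3  -3  5
  Δ  : -8  0  8
  Δ^2: 8  8
  Δ^3: 0
The second differences are constant (8) and nonzero, while all higher differences vanish, so the minimal degree is 2.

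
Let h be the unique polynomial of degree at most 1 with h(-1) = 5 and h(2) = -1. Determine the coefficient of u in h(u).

-2

Write h(u) = au + b. Substituting each data point gives a linear system:
  -a + b = 5
  2a + b = -1
Solving the system yields a = -2, b = 3.
So h(u) = -2u + 3.
The leading coefficient is -2.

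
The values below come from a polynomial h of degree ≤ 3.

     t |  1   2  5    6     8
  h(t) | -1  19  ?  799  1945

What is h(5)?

451

The 4 known points determine the degree-3 polynomial uniquely.
Write h(t) = at^3 + bt^2 + ct + d. Substituting each data point gives a linear system:
  a + b + c + d = -1
  8a + 4b + 2c + d = 19
  216a + 36b + 6c + d = 799
  512a + 64b + 8c + d = 1945
Solving the system yields a = 4, b = -1, c = -5, d = 1.
So h(t) = 4t³ - t² - 5t + 1.
Then h(5) = 451.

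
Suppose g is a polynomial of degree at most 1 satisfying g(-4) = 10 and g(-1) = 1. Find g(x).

g(x) = -3x - 2

Write g(x) = ax + b. Substituting each data point gives a linear system:
  -4a + b = 10
  -a + b = 1
Solving the system yields a = -3, b = -2.
So g(x) = -3x - 2.
Check: g(-4) = 10. ✓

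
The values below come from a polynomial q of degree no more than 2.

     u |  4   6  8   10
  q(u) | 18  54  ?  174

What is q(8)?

The 3 known points determine the degree-2 polynomial uniquely.
Write q(u) = au^2 + bu + c. Substituting each data point gives a linear system:
  16a + 4b + c = 18
  36a + 6b + c = 54
  100a + 10b + c = 174
Solving the system yields a = 2, b = -2, c = -6.
So q(u) = 2u^2 - 2u - 6.
Then q(8) = 106.

106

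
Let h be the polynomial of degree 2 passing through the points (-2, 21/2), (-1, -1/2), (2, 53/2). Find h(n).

h(n) = 5n^2 + 4n - 3/2

Using the Lagrange interpolation formula with nodes -2, -1, 2:
  L_0(n) = (n + 1)(n - 2) / 4
  L_1(n) = (n + 2)(n - 2) / -3
  L_2(n) = (n + 2)(n + 1) / 12
Then h(n) = 21/2·L_0(n) - 1/2·L_1(n) + 53/2·L_2(n).
Expanding and collecting terms gives h(n) = 5n^2 + 4n - 3/2.
Check: h(2) = 53/2. ✓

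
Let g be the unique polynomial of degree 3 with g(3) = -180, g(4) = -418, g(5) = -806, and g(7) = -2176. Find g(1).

-10

Write g(t) = at^3 + bt^2 + ct + d. Substituting each data point gives a linear system:
  27a + 9b + 3c + d = -180
  64a + 16b + 4c + d = -418
  125a + 25b + 5c + d = -806
  343a + 49b + 7c + d = -2176
Solving the system yields a = -6, b = -3, c = 5, d = -6.
So g(t) = -6t³ - 3t² + 5t - 6.
Then g(1) = -10.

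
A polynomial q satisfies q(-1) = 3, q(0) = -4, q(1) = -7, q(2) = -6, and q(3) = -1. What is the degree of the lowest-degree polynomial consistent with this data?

2

Forward differences of the values at s = -1, 0, 1, 2, 3:
  q  : 3  -4  -7  -6  -1
  Δ  : -7  -3  1  5
  Δ^2: 4  4  4
  Δ^3: 0  0
  Δ^4: 0
The second differences are constant (4) and nonzero, while all higher differences vanish, so the minimal degree is 2.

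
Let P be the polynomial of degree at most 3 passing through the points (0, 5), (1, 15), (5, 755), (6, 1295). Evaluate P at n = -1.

Write P(n) = an^3 + bn^2 + cn + d. Substituting each data point gives a linear system:
  d = 5
  a + b + c + d = 15
  125a + 25b + 5c + d = 755
  216a + 36b + 6c + d = 1295
Solving the system yields a = 6, b = -1, c = 5, d = 5.
So P(n) = 6n^3 - n^2 + 5n + 5.
Then P(-1) = -7.

-7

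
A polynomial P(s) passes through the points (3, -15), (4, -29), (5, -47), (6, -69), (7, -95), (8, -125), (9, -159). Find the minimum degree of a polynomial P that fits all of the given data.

2

Forward differences of the values at s = 3, 4, 5, 6, 7, 8, 9:
  P  : -15  -29  -47  -69  -95  -125  -159
  Δ  : -14  -18  -22  -26  -30  -34
  Δ^2: -4  -4  -4  -4  -4
  Δ^3: 0  0  0  0
  Δ^4: 0  0  0
  Δ^5: 0  0
  Δ^6: 0
The second differences are constant (-4) and nonzero, while all higher differences vanish, so the minimal degree is 2.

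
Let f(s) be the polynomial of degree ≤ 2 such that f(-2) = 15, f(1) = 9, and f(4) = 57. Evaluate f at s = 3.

Write f(s) = as^2 + bs + c. Substituting each data point gives a linear system:
  4a - 2b + c = 15
  a + b + c = 9
  16a + 4b + c = 57
Solving the system yields a = 3, b = 1, c = 5.
So f(s) = 3s^2 + s + 5.
Then f(3) = 35.

35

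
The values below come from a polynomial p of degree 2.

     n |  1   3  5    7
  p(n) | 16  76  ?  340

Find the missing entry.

The 3 known points determine the degree-2 polynomial uniquely.
Write p(n) = an^2 + bn + c. Substituting each data point gives a linear system:
  a + b + c = 16
  9a + 3b + c = 76
  49a + 7b + c = 340
Solving the system yields a = 6, b = 6, c = 4.
So p(n) = 6n^2 + 6n + 4.
Then p(5) = 184.

184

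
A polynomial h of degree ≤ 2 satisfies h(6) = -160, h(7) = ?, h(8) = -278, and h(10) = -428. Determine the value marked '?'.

The 3 known points determine the degree-2 polynomial uniquely.
Write h(t) = at^2 + bt + c. Substituting each data point gives a linear system:
  36a + 6b + c = -160
  64a + 8b + c = -278
  100a + 10b + c = -428
Solving the system yields a = -4, b = -3, c = 2.
So h(t) = -4t^2 - 3t + 2.
Then h(7) = -215.

-215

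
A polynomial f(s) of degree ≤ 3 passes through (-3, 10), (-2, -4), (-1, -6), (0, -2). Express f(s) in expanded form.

Write f(s) = as^3 + bs^2 + cs + d. Substituting each data point gives a linear system:
  -27a + 9b - 3c + d = 10
  -8a + 4b - 2c + d = -4
  -a + b - c + d = -6
  d = -2
Solving the system yields a = -1, b = 0, c = 5, d = -2.
So f(s) = -s^3 + 5s - 2.
Check: f(-1) = -6. ✓

f(s) = -s^3 + 5s - 2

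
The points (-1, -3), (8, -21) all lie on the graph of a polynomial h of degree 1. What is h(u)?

h(u) = -2u - 5

Write h(u) = au + b. Substituting each data point gives a linear system:
  -a + b = -3
  8a + b = -21
Solving the system yields a = -2, b = -5.
So h(u) = -2u - 5.
Check: h(-1) = -3. ✓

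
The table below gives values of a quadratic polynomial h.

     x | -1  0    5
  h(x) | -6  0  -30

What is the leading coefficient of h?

Write h(x) = ax^2 + bx + c. Substituting each data point gives a linear system:
  a - b + c = -6
  c = 0
  25a + 5b + c = -30
Solving the system yields a = -2, b = 4, c = 0.
So h(x) = -2x^2 + 4x.
The leading coefficient is -2.

-2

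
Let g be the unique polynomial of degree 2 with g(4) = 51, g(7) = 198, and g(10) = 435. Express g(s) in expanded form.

g(s) = 5s^2 - 6s - 5

Using the Lagrange interpolation formula with nodes 4, 7, 10:
  L_0(s) = (s - 7)(s - 10) / 18
  L_1(s) = (s - 4)(s - 10) / -9
  L_2(s) = (s - 4)(s - 7) / 18
Then g(s) = 51·L_0(s) + 198·L_1(s) + 435·L_2(s).
Expanding and collecting terms gives g(s) = 5s^2 - 6s - 5.
Check: g(7) = 198. ✓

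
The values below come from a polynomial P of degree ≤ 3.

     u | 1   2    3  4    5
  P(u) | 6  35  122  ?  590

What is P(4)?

The 4 known points determine the degree-3 polynomial uniquely.
Write P(u) = au^3 + bu^2 + cu + d. Substituting each data point gives a linear system:
  a + b + c + d = 6
  8a + 4b + 2c + d = 35
  27a + 9b + 3c + d = 122
  125a + 25b + 5c + d = 590
Solving the system yields a = 5, b = -1, c = -3, d = 5.
So P(u) = 5u^3 - u^2 - 3u + 5.
Then P(4) = 297.

297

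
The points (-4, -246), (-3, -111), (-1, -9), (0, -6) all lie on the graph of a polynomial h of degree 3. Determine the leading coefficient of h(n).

3

Write h(n) = an^3 + bn^2 + cn + d. Substituting each data point gives a linear system:
  -64a + 16b - 4c + d = -246
  -27a + 9b - 3c + d = -111
  -a + b - c + d = -9
  d = -6
Solving the system yields a = 3, b = -4, c = -4, d = -6.
So h(n) = 3n^3 - 4n^2 - 4n - 6.
The leading coefficient is 3.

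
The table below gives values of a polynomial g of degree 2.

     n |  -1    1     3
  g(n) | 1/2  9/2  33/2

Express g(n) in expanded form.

Using the Lagrange interpolation formula with nodes -1, 1, 3:
  L_0(n) = (n - 1)(n - 3) / 8
  L_1(n) = (n + 1)(n - 3) / -4
  L_2(n) = (n + 1)(n - 1) / 8
Then g(n) = 1/2·L_0(n) + 9/2·L_1(n) + 33/2·L_2(n).
Expanding and collecting terms gives g(n) = n^2 + 2n + 3/2.
Check: g(3) = 33/2. ✓

g(n) = n^2 + 2n + 3/2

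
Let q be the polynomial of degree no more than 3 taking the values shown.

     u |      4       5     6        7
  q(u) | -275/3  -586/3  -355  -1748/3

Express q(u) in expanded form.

Write q(u) = au^3 + bu^2 + cu + d. Substituting each data point gives a linear system:
  64a + 16b + 4c + d = -275/3
  125a + 25b + 5c + d = -586/3
  216a + 36b + 6c + d = -355
  343a + 49b + 7c + d = -1748/3
Solving the system yields a = -2, b = 2, c = 1/3, d = 3.
So q(u) = -2u³ + 2u² + (1/3)u + 3.
Check: q(6) = -355. ✓

q(u) = -2u^3 + 2u^2 + (1/3)u + 3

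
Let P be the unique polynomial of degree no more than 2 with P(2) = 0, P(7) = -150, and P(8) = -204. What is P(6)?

-104

Using the Lagrange interpolation formula with nodes 2, 7, 8:
  L_0(u) = (u - 7)(u - 8) / 30
  L_1(u) = (u - 2)(u - 8) / -5
  L_2(u) = (u - 2)(u - 7) / 6
Then P(u) = 0·L_0(u) - 150·L_1(u) - 204·L_2(u).
Expanding and collecting terms gives P(u) = -4u^2 + 6u + 4.
Evaluating at u = 6: P(6) = -104.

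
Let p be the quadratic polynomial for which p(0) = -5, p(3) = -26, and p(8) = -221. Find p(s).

p(s) = -4s^2 + 5s - 5

Write p(s) = as^2 + bs + c. Substituting each data point gives a linear system:
  c = -5
  9a + 3b + c = -26
  64a + 8b + c = -221
Solving the system yields a = -4, b = 5, c = -5.
So p(s) = -4s^2 + 5s - 5.
Check: p(0) = -5. ✓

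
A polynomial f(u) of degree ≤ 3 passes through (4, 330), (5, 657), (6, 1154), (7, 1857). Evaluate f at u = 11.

7449

Forward differences of the values at u = 4, 5, 6, 7:
  f  : 330  657  1154  1857
  Δ  : 327  497  703
  Δ^2: 170  206
  Δ^3: 36
The third differences are constant, confirming degree 3.
Interpolating (Newton forward form) and evaluating at u = 11 gives f(11) = 7449.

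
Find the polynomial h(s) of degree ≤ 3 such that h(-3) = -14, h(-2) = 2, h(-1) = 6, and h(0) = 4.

h(s) = s^3 - 3s + 4

Write h(s) = as^3 + bs^2 + cs + d. Substituting each data point gives a linear system:
  -27a + 9b - 3c + d = -14
  -8a + 4b - 2c + d = 2
  -a + b - c + d = 6
  d = 4
Solving the system yields a = 1, b = 0, c = -3, d = 4.
So h(s) = s^3 - 3s + 4.
Check: h(-3) = -14. ✓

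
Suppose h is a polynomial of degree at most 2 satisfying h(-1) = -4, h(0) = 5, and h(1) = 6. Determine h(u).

h(u) = -4u^2 + 5u + 5

Using the Lagrange interpolation formula with nodes -1, 0, 1:
  L_0(u) = u(u - 1) / 2
  L_1(u) = (u + 1)(u - 1) / -1
  L_2(u) = (u + 1)u / 2
Then h(u) = -4·L_0(u) + 5·L_1(u) + 6·L_2(u).
Expanding and collecting terms gives h(u) = -4u^2 + 5u + 5.
Check: h(-1) = -4. ✓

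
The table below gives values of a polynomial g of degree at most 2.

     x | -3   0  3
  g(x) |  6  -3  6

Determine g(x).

Using the Lagrange interpolation formula with nodes -3, 0, 3:
  L_0(x) = x(x - 3) / 18
  L_1(x) = (x + 3)(x - 3) / -9
  L_2(x) = (x + 3)x / 18
Then g(x) = 6·L_0(x) - 3·L_1(x) + 6·L_2(x).
Expanding and collecting terms gives g(x) = x² - 3.
Check: g(3) = 6. ✓

g(x) = x^2 - 3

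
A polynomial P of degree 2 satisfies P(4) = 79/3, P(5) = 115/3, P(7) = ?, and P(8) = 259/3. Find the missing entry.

The 3 known points determine the degree-2 polynomial uniquely.
Write P(t) = at^2 + bt + c. Substituting each data point gives a linear system:
  16a + 4b + c = 79/3
  25a + 5b + c = 115/3
  64a + 8b + c = 259/3
Solving the system yields a = 1, b = 3, c = -5/3.
So P(t) = t^2 + 3t - 5/3.
Then P(7) = 205/3.

205/3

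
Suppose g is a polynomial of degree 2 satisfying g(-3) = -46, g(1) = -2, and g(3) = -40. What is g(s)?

Write g(s) = as^2 + bs + c. Substituting each data point gives a linear system:
  9a - 3b + c = -46
  a + b + c = -2
  9a + 3b + c = -40
Solving the system yields a = -5, b = 1, c = 2.
So g(s) = -5s^2 + s + 2.
Check: g(1) = -2. ✓

g(s) = -5s^2 + s + 2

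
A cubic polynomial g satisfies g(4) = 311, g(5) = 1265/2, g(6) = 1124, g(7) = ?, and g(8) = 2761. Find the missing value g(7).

3643/2

On equispaced nodes a degree-3 polynomial has vanishing fourth forward difference, so
  g(4) - 4·g(5) + 6·g(6) - 4·g(7) + g(8) = 0.
Substituting the known values and solving for g(7):
  -4·g(7) = -7286
  g(7) = 3643/2.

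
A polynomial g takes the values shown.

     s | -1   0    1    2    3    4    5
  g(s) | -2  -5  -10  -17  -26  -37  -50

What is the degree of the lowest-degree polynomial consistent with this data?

Forward differences of the values at s = -1, 0, 1, 2, 3, 4, 5:
  g  : -2  -5  -10  -17  -26  -37  -50
  Δ  : -3  -5  -7  -9  -11  -13
  Δ^2: -2  -2  -2  -2  -2
  Δ^3: 0  0  0  0
  Δ^4: 0  0  0
  Δ^5: 0  0
  Δ^6: 0
The second differences are constant (-2) and nonzero, while all higher differences vanish, so the minimal degree is 2.

2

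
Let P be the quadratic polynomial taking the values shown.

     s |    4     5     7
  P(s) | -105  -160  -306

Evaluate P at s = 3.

-62

Using the Lagrange interpolation formula with nodes 4, 5, 7:
  L_0(s) = (s - 5)(s - 7) / 3
  L_1(s) = (s - 4)(s - 7) / -2
  L_2(s) = (s - 4)(s - 5) / 6
Then P(s) = -105·L_0(s) - 160·L_1(s) - 306·L_2(s).
Expanding and collecting terms gives P(s) = -6s^2 - s - 5.
Evaluating at s = 3: P(3) = -62.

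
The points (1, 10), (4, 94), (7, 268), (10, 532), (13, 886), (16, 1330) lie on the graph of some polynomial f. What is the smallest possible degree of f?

Forward differences of the values at n = 1, 4, 7, 10, 13, 16:
  f  : 10  94  268  532  886  1330
  Δ  : 84  174  264  354  444
  Δ^2: 90  90  90  90
  Δ^3: 0  0  0
  Δ^4: 0  0
  Δ^5: 0
The second differences are constant (90) and nonzero, while all higher differences vanish, so the minimal degree is 2.

2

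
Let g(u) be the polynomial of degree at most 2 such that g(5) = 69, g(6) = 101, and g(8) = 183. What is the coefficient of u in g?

Write g(u) = au^2 + bu + c. Substituting each data point gives a linear system:
  25a + 5b + c = 69
  36a + 6b + c = 101
  64a + 8b + c = 183
Solving the system yields a = 3, b = -1, c = -1.
So g(u) = 3u² - u - 1.
The coefficient of u is -1.

-1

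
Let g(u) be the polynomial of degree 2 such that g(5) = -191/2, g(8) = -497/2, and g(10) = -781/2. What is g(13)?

Using the Lagrange interpolation formula with nodes 5, 8, 10:
  L_0(u) = (u - 8)(u - 10) / 15
  L_1(u) = (u - 5)(u - 10) / -6
  L_2(u) = (u - 5)(u - 8) / 10
Then g(u) = -191/2·L_0(u) - 497/2·L_1(u) - 781/2·L_2(u).
Expanding and collecting terms gives g(u) = -4u^2 + u - 1/2.
Evaluating at u = 13: g(13) = -1327/2.

-1327/2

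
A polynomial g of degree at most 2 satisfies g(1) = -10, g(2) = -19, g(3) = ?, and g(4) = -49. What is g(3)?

-32

On equispaced nodes a degree-2 polynomial has vanishing third forward difference, so
  - g(1) + 3·g(2) - 3·g(3) + g(4) = 0.
Substituting the known values and solving for g(3):
  -3·g(3) = 96
  g(3) = -32.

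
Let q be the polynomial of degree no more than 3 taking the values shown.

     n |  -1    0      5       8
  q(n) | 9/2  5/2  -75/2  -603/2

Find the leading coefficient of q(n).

-1

Write q(n) = an^3 + bn^2 + cn + d. Substituting each data point gives a linear system:
  -a + b - c + d = 9/2
  d = 5/2
  125a + 25b + 5c + d = -75/2
  512a + 64b + 8c + d = -603/2
Solving the system yields a = -1, b = 3, c = 2, d = 5/2.
So q(n) = -n³ + 3n² + 2n + 5/2.
The leading coefficient is -1.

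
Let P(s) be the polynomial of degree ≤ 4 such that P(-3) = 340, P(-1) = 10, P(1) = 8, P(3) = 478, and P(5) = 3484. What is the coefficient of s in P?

-4

Write P(s) = as^4 + bs^3 + cs^2 + ds + e. Substituting each data point gives a linear system:
  81a - 27b + 9c - 3d + e = 340
  a - b + c - d + e = 10
  a + b + c + d + e = 8
  81a + 27b + 9c + 3d + e = 478
  625a + 125b + 25c + 5d + e = 3484
Solving the system yields a = 5, b = 3, c = 0, d = -4, e = 4.
So P(s) = 5s^4 + 3s^3 - 4s + 4.
The coefficient of s is -4.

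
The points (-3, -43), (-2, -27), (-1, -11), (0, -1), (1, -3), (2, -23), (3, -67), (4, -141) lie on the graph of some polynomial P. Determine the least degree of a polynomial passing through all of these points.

3

Forward differences of the values at t = -3, -2, -1, 0, 1, 2, 3, 4:
  P  : -43  -27  -11  -1  -3  -23  -67  -141
  Δ  : 16  16  10  -2  -20  -44  -74
  Δ^2: 0  -6  -12  -18  -24  -30
  Δ^3: -6  -6  -6  -6  -6
  Δ^4: 0  0  0  0
  Δ^5: 0  0  0
  Δ^6: 0  0
  Δ^7: 0
The third differences are constant (-6) and nonzero, while all higher differences vanish, so the minimal degree is 3.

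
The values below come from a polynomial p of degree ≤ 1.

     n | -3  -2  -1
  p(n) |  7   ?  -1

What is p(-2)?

On equispaced nodes a degree-1 polynomial has vanishing second forward difference, so
  p(-3) - 2·p(-2) + p(-1) = 0.
Substituting the known values and solving for p(-2):
  -2·p(-2) = -6
  p(-2) = 3.

3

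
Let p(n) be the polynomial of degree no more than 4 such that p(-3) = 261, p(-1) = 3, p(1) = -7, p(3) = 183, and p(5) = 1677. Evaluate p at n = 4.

Write p(n) = an^4 + bn^3 + cn^2 + dn + e. Substituting each data point gives a linear system:
  81a - 27b + 9c - 3d + e = 261
  a - b + c - d + e = 3
  a + b + c + d + e = -7
  81a + 27b + 9c + 3d + e = 183
  625a + 125b + 25c + 5d + e = 1677
Solving the system yields a = 3, b = -1, c = -2, d = -4, e = -3.
So p(n) = 3n^4 - n^3 - 2n^2 - 4n - 3.
Then p(4) = 653.

653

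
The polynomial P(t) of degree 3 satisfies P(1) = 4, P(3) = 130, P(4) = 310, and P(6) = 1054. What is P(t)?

Using the Lagrange interpolation formula with nodes 1, 3, 4, 6:
  L_0(t) = (t - 3)(t - 4)(t - 6) / -30
  L_1(t) = (t - 1)(t - 4)(t - 6) / 6
  L_2(t) = (t - 1)(t - 3)(t - 6) / -6
  L_3(t) = (t - 1)(t - 3)(t - 4) / 30
Then P(t) = 4·L_0(t) + 130·L_1(t) + 310·L_2(t) + 1054·L_3(t).
Expanding and collecting terms gives P(t) = 5t³ - t² + 2t - 2.
Check: P(6) = 1054. ✓

P(t) = 5t^3 - t^2 + 2t - 2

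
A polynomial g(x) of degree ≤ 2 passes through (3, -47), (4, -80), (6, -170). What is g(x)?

Write g(x) = ax^2 + bx + c. Substituting each data point gives a linear system:
  9a + 3b + c = -47
  16a + 4b + c = -80
  36a + 6b + c = -170
Solving the system yields a = -4, b = -5, c = 4.
So g(x) = -4x^2 - 5x + 4.
Check: g(3) = -47. ✓

g(x) = -4x^2 - 5x + 4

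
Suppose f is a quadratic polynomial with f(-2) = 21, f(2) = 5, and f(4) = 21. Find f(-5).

75

Write f(u) = au^2 + bu + c. Substituting each data point gives a linear system:
  4a - 2b + c = 21
  4a + 2b + c = 5
  16a + 4b + c = 21
Solving the system yields a = 2, b = -4, c = 5.
So f(u) = 2u^2 - 4u + 5.
Then f(-5) = 75.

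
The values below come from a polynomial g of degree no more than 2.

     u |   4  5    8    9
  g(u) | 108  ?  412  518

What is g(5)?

166

The 3 known points determine the degree-2 polynomial uniquely.
Write g(u) = au^2 + bu + c. Substituting each data point gives a linear system:
  16a + 4b + c = 108
  64a + 8b + c = 412
  81a + 9b + c = 518
Solving the system yields a = 6, b = 4, c = -4.
So g(u) = 6u^2 + 4u - 4.
Then g(5) = 166.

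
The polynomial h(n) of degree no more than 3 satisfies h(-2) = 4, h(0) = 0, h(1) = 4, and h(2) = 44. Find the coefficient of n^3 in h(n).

Write h(n) = an^3 + bn^2 + cn + d. Substituting each data point gives a linear system:
  -8a + 4b - 2c + d = 4
  d = 0
  a + b + c + d = 4
  8a + 4b + 2c + d = 44
Solving the system yields a = 4, b = 6, c = -6, d = 0.
So h(n) = 4n^3 + 6n^2 - 6n.
The leading coefficient is 4.

4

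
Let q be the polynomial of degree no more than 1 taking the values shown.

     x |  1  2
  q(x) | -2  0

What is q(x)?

Using the Lagrange interpolation formula with nodes 1, 2:
  L_0(x) = (x - 2) / -1
  L_1(x) = (x - 1) / 1
Then q(x) = -2·L_0(x) + 0·L_1(x).
Expanding and collecting terms gives q(x) = 2x - 4.
Check: q(1) = -2. ✓

q(x) = 2x - 4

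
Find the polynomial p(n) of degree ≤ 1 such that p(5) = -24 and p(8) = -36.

p(n) = -4n - 4

Write p(n) = an + b. Substituting each data point gives a linear system:
  5a + b = -24
  8a + b = -36
Solving the system yields a = -4, b = -4.
So p(n) = -4n - 4.
Check: p(8) = -36. ✓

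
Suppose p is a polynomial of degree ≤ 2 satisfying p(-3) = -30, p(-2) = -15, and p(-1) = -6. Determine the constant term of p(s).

Write p(s) = as^2 + bs + c. Substituting each data point gives a linear system:
  9a - 3b + c = -30
  4a - 2b + c = -15
  a - b + c = -6
Solving the system yields a = -3, b = 0, c = -3.
So p(s) = -3s^2 - 3.
The constant term is -3.

-3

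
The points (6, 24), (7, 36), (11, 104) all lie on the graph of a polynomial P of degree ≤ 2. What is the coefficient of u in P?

-1

Write P(u) = au^2 + bu + c. Substituting each data point gives a linear system:
  36a + 6b + c = 24
  49a + 7b + c = 36
  121a + 11b + c = 104
Solving the system yields a = 1, b = -1, c = -6.
So P(u) = u^2 - u - 6.
The coefficient of u is -1.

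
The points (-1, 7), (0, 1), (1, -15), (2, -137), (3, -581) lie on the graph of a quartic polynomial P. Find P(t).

P(t) = -5t^4 - 6t^3 - 5t + 1

Write P(t) = at^4 + bt^3 + ct^2 + dt + e. Substituting each data point gives a linear system:
  a - b + c - d + e = 7
  e = 1
  a + b + c + d + e = -15
  16a + 8b + 4c + 2d + e = -137
  81a + 27b + 9c + 3d + e = -581
Solving the system yields a = -5, b = -6, c = 0, d = -5, e = 1.
So P(t) = -5t⁴ - 6t³ - 5t + 1.
Check: P(-1) = 7. ✓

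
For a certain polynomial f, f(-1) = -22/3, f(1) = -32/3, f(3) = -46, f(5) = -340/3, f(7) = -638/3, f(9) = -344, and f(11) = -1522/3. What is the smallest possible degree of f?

2

Forward differences of the values at s = -1, 1, 3, 5, 7, 9, 11:
  f  : -22/3  -32/3  -46  -340/3  -638/3  -344  -1522/3
  Δ  : -10/3  -106/3  -202/3  -298/3  -394/3  -490/3
  Δ^2: -32  -32  -32  -32  -32
  Δ^3: 0  0  0  0
  Δ^4: 0  0  0
  Δ^5: 0  0
  Δ^6: 0
The second differences are constant (-32) and nonzero, while all higher differences vanish, so the minimal degree is 2.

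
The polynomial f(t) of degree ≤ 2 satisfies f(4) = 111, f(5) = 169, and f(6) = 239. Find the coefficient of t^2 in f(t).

Write f(t) = at^2 + bt + c. Substituting each data point gives a linear system:
  16a + 4b + c = 111
  25a + 5b + c = 169
  36a + 6b + c = 239
Solving the system yields a = 6, b = 4, c = -1.
So f(t) = 6t^2 + 4t - 1.
The leading coefficient is 6.

6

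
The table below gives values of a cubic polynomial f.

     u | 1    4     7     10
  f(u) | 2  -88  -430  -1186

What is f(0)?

4

Using the Lagrange interpolation formula with nodes 1, 4, 7, 10:
  L_0(u) = (u - 4)(u - 7)(u - 10) / -162
  L_1(u) = (u - 1)(u - 7)(u - 10) / 54
  L_2(u) = (u - 1)(u - 4)(u - 10) / -54
  L_3(u) = (u - 1)(u - 4)(u - 7) / 162
Then f(u) = 2·L_0(u) - 88·L_1(u) - 430·L_2(u) - 1186·L_3(u).
Expanding and collecting terms gives f(u) = -u^3 - 2u^2 + u + 4.
Evaluating at u = 0: f(0) = 4.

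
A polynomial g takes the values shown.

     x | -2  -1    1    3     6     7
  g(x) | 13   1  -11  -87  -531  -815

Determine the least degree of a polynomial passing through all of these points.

Divided differences on the nodes -2, -1, 1, 3, 6, 7:
  order 0: 13  1  -11  -87  -531  -815
  order 1: -12  -6  -38  -148  -284
  order 2: 2  -8  -22  -34
  order 3: -2  -2  -2
  order 4: 0  0
  order 5: 0
The order-3 divided differences are all -2 (nonzero) and every higher order vanishes, so the data lies on a polynomial of degree exactly 3.

3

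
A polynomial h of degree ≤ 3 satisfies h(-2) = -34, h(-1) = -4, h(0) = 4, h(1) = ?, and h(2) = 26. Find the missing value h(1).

8

The 4 known points determine the degree-3 polynomial uniquely.
Write h(s) = as^3 + bs^2 + cs + d. Substituting each data point gives a linear system:
  -8a + 4b - 2c + d = -34
  -a + b - c + d = -4
  d = 4
  8a + 4b + 2c + d = 26
Solving the system yields a = 3, b = -2, c = 3, d = 4.
So h(s) = 3s^3 - 2s^2 + 3s + 4.
Then h(1) = 8.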